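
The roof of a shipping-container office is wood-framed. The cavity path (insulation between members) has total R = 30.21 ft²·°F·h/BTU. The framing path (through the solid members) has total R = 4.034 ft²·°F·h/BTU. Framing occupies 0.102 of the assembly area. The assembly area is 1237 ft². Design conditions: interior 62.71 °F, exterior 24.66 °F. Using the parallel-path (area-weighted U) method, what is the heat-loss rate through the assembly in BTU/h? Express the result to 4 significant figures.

U_eff = 0.898/30.21 + 0.102/4.034 = 0.029725 + 0.025285 = 0.05501
R_eff = 1/U_eff = 18.178 ft²·°F·h/BTU
Q = 1237 × (62.71 − 24.66) / 18.178 = 2589.2 BTU/h

2589 BTU/h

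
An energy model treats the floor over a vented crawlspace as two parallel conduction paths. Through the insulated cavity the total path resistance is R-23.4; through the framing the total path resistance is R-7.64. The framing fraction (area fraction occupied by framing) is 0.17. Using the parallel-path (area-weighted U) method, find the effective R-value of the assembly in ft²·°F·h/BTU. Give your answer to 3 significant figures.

U_eff = 0.83/23.4 + 0.17/7.64 = 0.03547 + 0.02225 = 0.05772
R_eff = 1/U_eff = 17.32 ft²·°F·h/BTU

17.3 ft²·°F·h/BTU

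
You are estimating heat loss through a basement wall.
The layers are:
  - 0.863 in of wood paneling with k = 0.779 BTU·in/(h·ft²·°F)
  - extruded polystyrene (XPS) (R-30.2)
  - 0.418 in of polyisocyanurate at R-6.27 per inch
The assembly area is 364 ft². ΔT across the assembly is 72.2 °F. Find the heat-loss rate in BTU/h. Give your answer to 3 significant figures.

0.863/0.779 = 1.108
0.418 × 6.27 = 2.621
R_total = 1.108 + 30.2 + 2.621 = 33.93 ft²·°F·h/BTU
Q = A·ΔT/R = 364 × 72.2 / 33.93 = 774.6 BTU/h

775 BTU/h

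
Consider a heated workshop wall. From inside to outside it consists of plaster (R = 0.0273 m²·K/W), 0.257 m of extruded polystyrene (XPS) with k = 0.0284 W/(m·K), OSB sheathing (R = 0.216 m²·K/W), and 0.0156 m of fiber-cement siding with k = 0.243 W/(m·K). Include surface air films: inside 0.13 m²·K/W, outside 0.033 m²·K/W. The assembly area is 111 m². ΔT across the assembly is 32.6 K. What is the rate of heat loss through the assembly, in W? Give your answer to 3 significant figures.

380 W

0.257/0.0284 = 9.049
0.0156/0.243 = 0.0642
R_total = 0.13 + 0.0273 + 9.049 + 0.216 + 0.0642 + 0.033 = 9.52 m²·K/W
Q = A·ΔT/R = 111 × 32.6 / 9.52 = 380.1 W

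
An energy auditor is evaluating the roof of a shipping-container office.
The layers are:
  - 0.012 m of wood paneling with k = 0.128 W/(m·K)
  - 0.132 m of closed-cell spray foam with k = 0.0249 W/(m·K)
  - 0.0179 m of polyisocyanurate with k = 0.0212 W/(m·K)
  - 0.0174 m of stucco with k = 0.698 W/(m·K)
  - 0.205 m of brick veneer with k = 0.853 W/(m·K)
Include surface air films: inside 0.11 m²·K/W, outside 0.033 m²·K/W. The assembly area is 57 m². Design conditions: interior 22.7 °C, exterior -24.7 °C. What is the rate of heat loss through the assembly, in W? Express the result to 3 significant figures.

406 W

0.012/0.128 = 0.09375
0.132/0.0249 = 5.301
0.0179/0.0212 = 0.8443
0.0174/0.698 = 0.02493
0.205/0.853 = 0.2403
R_total = 0.11 + 0.09375 + 5.301 + 0.8443 + 0.02493 + 0.2403 + 0.033 = 6.648 m²·K/W
Q = A·ΔT/R = 57 × (22.7 − (-24.7)) / 6.648 = 406.4 W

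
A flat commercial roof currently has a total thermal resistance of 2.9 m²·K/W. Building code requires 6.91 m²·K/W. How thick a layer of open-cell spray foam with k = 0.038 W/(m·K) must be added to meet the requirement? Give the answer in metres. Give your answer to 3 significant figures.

ΔR = 6.91 − 2.9 = 4.01 m²·K/W
L = ΔR × k = 4.01 × 0.038 = 0.1524 m

0.152 m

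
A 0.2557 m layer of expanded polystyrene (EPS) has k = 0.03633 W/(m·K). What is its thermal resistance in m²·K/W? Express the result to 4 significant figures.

7.038 m²·K/W

R = L/k = 0.2557/0.03633 = 7.0383 m²·K/W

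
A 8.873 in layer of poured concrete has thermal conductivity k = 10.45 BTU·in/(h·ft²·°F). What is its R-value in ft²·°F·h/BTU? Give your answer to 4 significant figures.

R = L/k = 8.873/10.45 = 0.84909 ft²·°F·h/BTU

0.8491 ft²·°F·h/BTU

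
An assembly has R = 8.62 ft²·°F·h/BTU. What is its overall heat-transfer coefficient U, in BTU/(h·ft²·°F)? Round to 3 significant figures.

U = 1/R = 1/8.62 = 0.116

0.116 BTU/(h·ft²·°F)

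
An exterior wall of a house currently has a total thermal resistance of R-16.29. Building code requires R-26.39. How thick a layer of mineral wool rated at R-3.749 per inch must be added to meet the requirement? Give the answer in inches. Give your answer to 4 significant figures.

ΔR = 26.39 − 16.29 = 10.1 ft²·°F·h/BTU
L = ΔR / (R/in) = 10.1/3.749 = 2.6941 in

2.694 in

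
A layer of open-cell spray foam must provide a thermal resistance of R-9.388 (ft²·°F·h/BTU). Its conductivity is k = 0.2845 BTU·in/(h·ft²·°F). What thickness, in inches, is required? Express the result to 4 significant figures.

2.671 in

L = R × k = 9.388 × 0.2845 = 2.6709 in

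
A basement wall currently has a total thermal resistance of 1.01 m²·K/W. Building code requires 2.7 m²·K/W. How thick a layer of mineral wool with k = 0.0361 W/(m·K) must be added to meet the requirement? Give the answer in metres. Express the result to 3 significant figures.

ΔR = 2.7 − 1.01 = 1.69 m²·K/W
L = ΔR × k = 1.69 × 0.0361 = 0.06101 m

0.0610 m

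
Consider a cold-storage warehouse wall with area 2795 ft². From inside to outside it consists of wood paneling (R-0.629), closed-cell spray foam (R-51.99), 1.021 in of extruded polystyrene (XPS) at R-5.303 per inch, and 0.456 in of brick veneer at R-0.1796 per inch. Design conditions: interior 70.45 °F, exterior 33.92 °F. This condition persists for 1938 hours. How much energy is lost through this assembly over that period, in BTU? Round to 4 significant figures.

1.021 × 5.303 = 5.4144
0.456 × 0.1796 = 0.081898
R_total = 0.629 + 51.99 + 5.4144 + 0.081898 = 58.115 ft²·°F·h/BTU
Q = 2795 × (70.45 − 33.92) / 58.115 = 1756.9 BTU/h
E = 1756.9 × 1938 = 3404800 BTU

3405000 BTU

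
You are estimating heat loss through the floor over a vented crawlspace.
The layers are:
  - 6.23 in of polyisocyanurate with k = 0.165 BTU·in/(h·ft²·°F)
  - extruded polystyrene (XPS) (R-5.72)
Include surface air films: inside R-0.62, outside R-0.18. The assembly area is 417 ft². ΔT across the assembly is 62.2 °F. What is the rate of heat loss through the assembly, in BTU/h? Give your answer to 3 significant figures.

6.23/0.165 = 37.76
R_total = 0.62 + 37.76 + 5.72 + 0.18 = 44.28 ft²·°F·h/BTU
Q = A·ΔT/R = 417 × 62.2 / 44.28 = 585.8 BTU/h

586 BTU/h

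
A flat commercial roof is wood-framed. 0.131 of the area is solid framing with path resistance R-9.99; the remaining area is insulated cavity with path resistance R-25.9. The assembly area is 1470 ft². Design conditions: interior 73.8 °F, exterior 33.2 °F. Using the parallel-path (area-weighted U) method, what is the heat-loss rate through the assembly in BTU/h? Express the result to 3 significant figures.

2790 BTU/h

U_eff = 0.869/25.9 + 0.131/9.99 = 0.03355 + 0.01311 = 0.04667
R_eff = 1/U_eff = 21.43 ft²·°F·h/BTU
Q = 1470 × (73.8 − 33.2) / 21.43 = 2785 BTU/h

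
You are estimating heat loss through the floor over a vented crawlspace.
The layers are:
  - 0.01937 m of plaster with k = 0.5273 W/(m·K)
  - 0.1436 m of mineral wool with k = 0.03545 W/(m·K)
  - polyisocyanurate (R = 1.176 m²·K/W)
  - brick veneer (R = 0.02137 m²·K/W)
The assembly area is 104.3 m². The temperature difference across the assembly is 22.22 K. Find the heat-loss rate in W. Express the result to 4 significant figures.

438.5 W

0.01937/0.5273 = 0.036734
0.1436/0.03545 = 4.0508
R_total = 0.036734 + 4.0508 + 1.176 + 0.02137 = 5.2849 m²·K/W
Q = A·ΔT/R = 104.3 × 22.22 / 5.2849 = 438.52 W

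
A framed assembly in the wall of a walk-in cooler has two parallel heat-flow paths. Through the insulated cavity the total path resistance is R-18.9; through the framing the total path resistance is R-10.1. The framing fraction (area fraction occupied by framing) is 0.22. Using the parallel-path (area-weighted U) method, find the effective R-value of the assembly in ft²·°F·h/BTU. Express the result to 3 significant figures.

U_eff = 0.78/18.9 + 0.22/10.1 = 0.04127 + 0.02178 = 0.06305
R_eff = 1/U_eff = 15.86 ft²·°F·h/BTU

15.9 ft²·°F·h/BTU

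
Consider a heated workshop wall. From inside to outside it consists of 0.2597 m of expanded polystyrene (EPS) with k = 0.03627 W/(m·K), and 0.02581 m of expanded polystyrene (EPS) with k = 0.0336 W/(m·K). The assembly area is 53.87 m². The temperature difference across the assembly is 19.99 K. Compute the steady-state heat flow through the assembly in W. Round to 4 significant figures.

0.2597/0.03627 = 7.1602
0.02581/0.0336 = 0.76815
R_total = 7.1602 + 0.76815 = 7.9283 m²·K/W
Q = A·ΔT/R = 53.87 × 19.99 / 7.9283 = 135.82 W

135.8 W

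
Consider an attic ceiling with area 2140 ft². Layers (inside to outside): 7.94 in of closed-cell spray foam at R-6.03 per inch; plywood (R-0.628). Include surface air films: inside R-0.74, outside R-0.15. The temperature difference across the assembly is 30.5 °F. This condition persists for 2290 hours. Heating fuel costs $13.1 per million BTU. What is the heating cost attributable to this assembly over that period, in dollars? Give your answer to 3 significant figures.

39.6 dollars

7.94 × 6.03 = 47.88
R_total = 0.74 + 47.88 + 0.628 + 0.15 = 49.4 ft²·°F·h/BTU
Q = 2140 × 30.5 / 49.4 = 1321 BTU/h
E = 1321 × 2290 = 3026000 BTU
Cost = 3026000/10⁶ × 13.1 = $39.64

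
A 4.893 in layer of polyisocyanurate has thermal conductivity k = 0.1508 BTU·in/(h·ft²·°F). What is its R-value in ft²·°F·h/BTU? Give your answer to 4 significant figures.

32.45 ft²·°F·h/BTU

R = L/k = 4.893/0.1508 = 32.447 ft²·°F·h/BTU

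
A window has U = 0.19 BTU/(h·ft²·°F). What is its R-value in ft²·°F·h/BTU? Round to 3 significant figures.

R = 1/U = 1/0.19 = 5.263

5.26 ft²·°F·h/BTU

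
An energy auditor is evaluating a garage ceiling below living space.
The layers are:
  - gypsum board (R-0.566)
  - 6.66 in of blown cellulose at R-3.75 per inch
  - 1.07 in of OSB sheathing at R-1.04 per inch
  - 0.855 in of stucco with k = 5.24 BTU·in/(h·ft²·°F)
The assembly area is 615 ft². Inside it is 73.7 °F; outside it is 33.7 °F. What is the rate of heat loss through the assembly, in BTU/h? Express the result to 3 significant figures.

6.66 × 3.75 = 24.98
1.07 × 1.04 = 1.113
0.855/5.24 = 0.1632
R_total = 0.566 + 24.98 + 1.113 + 0.1632 = 26.82 ft²·°F·h/BTU
Q = A·ΔT/R = 615 × (73.7 − 33.7) / 26.82 = 917.3 BTU/h

917 BTU/h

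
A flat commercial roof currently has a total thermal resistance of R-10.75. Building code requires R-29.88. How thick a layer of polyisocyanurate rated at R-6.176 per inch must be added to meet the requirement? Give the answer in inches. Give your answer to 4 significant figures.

ΔR = 29.88 − 10.75 = 19.13 ft²·°F·h/BTU
L = ΔR / (R/in) = 19.13/6.176 = 3.0975 in

3.097 in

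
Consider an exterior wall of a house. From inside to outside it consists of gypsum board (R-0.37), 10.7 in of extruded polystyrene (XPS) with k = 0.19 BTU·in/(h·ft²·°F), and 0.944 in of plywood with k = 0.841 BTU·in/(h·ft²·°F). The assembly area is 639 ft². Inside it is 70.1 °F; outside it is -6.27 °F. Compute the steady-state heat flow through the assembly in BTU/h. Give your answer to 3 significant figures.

10.7/0.19 = 56.32
0.944/0.841 = 1.122
R_total = 0.37 + 56.32 + 1.122 = 57.81 ft²·°F·h/BTU
Q = A·ΔT/R = 639 × (70.1 − (-6.27)) / 57.81 = 844.2 BTU/h

844 BTU/h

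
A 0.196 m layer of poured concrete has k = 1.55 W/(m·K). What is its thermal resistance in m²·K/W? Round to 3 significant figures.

0.126 m²·K/W

R = L/k = 0.196/1.55 = 0.1265 m²·K/W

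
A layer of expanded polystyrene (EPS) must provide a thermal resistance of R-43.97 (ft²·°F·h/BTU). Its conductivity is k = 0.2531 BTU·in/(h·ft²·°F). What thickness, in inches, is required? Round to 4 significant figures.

L = R × k = 43.97 × 0.2531 = 11.129 in

11.13 in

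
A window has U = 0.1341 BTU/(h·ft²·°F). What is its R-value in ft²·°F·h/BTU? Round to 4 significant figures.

7.457 ft²·°F·h/BTU

R = 1/U = 1/0.1341 = 7.4571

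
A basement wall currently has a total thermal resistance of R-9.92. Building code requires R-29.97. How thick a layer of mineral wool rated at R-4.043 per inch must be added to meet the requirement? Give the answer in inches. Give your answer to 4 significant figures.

4.959 in

ΔR = 29.97 − 9.92 = 20.05 ft²·°F·h/BTU
L = ΔR / (R/in) = 20.05/4.043 = 4.9592 in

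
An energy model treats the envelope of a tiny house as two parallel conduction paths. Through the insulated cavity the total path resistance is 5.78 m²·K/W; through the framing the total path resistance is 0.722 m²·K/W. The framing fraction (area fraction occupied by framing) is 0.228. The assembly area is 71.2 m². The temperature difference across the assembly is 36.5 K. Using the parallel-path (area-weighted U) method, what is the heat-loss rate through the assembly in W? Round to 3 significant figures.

U_eff = 0.772/5.78 + 0.228/0.722 = 0.1336 + 0.3158 = 0.4494
R_eff = 1/U_eff = 2.225 m²·K/W
Q = 71.2 × 36.5 / 2.225 = 1168 W

1170 W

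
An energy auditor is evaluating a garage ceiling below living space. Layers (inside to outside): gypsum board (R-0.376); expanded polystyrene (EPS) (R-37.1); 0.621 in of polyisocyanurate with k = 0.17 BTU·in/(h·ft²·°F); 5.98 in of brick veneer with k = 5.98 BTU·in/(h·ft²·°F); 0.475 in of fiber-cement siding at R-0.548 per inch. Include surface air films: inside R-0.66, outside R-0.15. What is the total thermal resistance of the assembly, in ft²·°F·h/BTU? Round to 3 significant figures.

0.621/0.17 = 3.653
5.98/5.98 = 1
0.475 × 0.548 = 0.2603
R_total = 0.66 + 0.376 + 37.1 + 3.653 + 1 + 0.2603 + 0.15 = 43.2 ft²·°F·h/BTU

43.2 ft²·°F·h/BTU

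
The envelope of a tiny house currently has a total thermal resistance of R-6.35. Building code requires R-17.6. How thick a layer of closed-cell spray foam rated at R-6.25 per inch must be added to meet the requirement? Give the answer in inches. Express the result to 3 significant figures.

1.80 in

ΔR = 17.6 − 6.35 = 11.25 ft²·°F·h/BTU
L = ΔR / (R/in) = 11.25/6.25 = 1.8 in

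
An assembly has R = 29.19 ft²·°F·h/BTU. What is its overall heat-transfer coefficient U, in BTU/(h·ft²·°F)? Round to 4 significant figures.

U = 1/R = 1/29.19 = 0.034258

0.03426 BTU/(h·ft²·°F)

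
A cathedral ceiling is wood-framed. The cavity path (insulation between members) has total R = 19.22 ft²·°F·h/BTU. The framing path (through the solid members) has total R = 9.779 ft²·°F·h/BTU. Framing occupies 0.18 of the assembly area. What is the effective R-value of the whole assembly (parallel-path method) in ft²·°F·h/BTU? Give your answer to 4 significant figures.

U_eff = 0.82/19.22 + 0.18/9.779 = 0.042664 + 0.018407 = 0.061071
R_eff = 1/U_eff = 16.374 ft²·°F·h/BTU

16.37 ft²·°F·h/BTU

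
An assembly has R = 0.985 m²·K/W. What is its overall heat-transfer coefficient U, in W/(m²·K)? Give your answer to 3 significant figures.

1.02 W/(m²·K)

U = 1/R = 1/0.985 = 1.015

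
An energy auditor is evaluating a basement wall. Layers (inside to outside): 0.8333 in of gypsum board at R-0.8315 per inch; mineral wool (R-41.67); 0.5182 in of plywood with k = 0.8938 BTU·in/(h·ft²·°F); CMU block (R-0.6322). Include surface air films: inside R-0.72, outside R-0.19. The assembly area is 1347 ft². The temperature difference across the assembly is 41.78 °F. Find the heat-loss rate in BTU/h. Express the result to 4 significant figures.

1265 BTU/h

0.8333 × 0.8315 = 0.69289
0.5182/0.8938 = 0.57977
R_total = 0.72 + 0.69289 + 41.67 + 0.57977 + 0.6322 + 0.19 = 44.485 ft²·°F·h/BTU
Q = A·ΔT/R = 1347 × 41.78 / 44.485 = 1265.1 BTU/h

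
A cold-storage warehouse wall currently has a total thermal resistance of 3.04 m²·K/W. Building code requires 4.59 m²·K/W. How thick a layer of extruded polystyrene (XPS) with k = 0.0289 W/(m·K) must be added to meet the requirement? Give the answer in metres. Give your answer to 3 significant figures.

0.0448 m

ΔR = 4.59 − 3.04 = 1.55 m²·K/W
L = ΔR × k = 1.55 × 0.0289 = 0.04479 m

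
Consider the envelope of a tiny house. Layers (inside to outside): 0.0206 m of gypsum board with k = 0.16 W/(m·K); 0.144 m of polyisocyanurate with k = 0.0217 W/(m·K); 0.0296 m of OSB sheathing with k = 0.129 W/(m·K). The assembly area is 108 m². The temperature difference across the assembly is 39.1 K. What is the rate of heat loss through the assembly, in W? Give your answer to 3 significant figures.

604 W

0.0206/0.16 = 0.1288
0.144/0.0217 = 6.636
0.0296/0.129 = 0.2295
R_total = 0.1288 + 6.636 + 0.2295 = 6.994 m²·K/W
Q = A·ΔT/R = 108 × 39.1 / 6.994 = 603.8 W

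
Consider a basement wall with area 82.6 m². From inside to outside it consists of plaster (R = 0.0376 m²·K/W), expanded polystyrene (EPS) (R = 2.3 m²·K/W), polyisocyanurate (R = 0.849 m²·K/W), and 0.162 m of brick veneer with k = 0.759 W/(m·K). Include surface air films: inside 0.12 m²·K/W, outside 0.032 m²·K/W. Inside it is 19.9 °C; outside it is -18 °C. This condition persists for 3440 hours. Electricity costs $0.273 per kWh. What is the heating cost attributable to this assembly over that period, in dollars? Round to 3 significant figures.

0.162/0.759 = 0.2134
R_total = 0.12 + 0.0376 + 2.3 + 0.849 + 0.2134 + 0.032 = 3.552 m²·K/W
Q = 82.6 × (19.9 − (-18)) / 3.552 = 881.3 W
E = 881.3 W × 3440 h / 1000 = 3032 kWh
Cost = 3032 × 0.273 = $827.7

828 dollars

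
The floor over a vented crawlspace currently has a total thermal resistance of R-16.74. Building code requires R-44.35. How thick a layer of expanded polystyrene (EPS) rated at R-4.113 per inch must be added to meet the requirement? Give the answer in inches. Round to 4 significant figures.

6.713 in

ΔR = 44.35 − 16.74 = 27.61 ft²·°F·h/BTU
L = ΔR / (R/in) = 27.61/4.113 = 6.7129 in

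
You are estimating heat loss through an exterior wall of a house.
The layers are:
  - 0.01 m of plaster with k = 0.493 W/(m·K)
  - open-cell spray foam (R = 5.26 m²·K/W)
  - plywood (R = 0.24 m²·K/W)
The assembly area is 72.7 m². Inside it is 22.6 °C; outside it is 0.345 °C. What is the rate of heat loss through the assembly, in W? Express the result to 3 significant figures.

293 W

0.01/0.493 = 0.02028
R_total = 0.02028 + 5.26 + 0.24 = 5.52 m²·K/W
Q = A·ΔT/R = 72.7 × (22.6 − 0.345) / 5.52 = 293.1 W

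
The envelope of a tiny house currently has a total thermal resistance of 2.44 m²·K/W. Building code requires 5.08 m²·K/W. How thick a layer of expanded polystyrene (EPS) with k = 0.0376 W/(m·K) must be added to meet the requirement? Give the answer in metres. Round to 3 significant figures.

ΔR = 5.08 − 2.44 = 2.64 m²·K/W
L = ΔR × k = 2.64 × 0.0376 = 0.09926 m

0.0993 m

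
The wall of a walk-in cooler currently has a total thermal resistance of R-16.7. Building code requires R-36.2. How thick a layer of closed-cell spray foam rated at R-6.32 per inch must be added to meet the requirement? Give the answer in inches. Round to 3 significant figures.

ΔR = 36.2 − 16.7 = 19.5 ft²·°F·h/BTU
L = ΔR / (R/in) = 19.5/6.32 = 3.085 in

3.09 in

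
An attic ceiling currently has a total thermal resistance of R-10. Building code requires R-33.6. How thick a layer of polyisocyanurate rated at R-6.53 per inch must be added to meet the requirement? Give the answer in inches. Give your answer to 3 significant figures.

3.61 in

ΔR = 33.6 − 10 = 23.6 ft²·°F·h/BTU
L = ΔR / (R/in) = 23.6/6.53 = 3.614 in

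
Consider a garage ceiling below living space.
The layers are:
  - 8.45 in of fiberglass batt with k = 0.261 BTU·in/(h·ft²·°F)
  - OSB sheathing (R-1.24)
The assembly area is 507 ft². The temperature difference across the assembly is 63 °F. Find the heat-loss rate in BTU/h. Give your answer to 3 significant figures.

950 BTU/h

8.45/0.261 = 32.38
R_total = 32.38 + 1.24 = 33.62 ft²·°F·h/BTU
Q = A·ΔT/R = 507 × 63 / 33.62 = 950.2 BTU/h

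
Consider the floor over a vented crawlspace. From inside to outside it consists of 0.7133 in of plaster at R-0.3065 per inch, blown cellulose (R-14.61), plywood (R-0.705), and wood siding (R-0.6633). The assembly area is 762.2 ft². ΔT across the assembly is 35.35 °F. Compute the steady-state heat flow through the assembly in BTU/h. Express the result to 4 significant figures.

0.7133 × 0.3065 = 0.21863
R_total = 0.21863 + 14.61 + 0.705 + 0.6633 = 16.197 ft²·°F·h/BTU
Q = A·ΔT/R = 762.2 × 35.35 / 16.197 = 1663.5 BTU/h

1664 BTU/h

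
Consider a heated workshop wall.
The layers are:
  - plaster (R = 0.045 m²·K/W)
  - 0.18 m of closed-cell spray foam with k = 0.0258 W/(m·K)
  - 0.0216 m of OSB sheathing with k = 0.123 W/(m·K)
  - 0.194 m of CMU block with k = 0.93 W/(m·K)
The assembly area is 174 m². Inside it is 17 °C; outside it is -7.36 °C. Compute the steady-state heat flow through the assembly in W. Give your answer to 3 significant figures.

572 W

0.18/0.0258 = 6.977
0.0216/0.123 = 0.1756
0.194/0.93 = 0.2086
R_total = 0.045 + 6.977 + 0.1756 + 0.2086 = 7.406 m²·K/W
Q = A·ΔT/R = 174 × (17 − (-7.36)) / 7.406 = 572.3 W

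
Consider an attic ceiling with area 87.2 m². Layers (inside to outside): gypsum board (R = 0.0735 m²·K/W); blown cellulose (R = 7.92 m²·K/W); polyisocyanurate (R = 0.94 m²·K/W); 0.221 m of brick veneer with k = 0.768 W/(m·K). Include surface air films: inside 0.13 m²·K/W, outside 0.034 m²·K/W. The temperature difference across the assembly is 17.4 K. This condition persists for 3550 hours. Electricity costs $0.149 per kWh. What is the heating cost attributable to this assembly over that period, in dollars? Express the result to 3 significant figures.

85.5 dollars

0.221/0.768 = 0.2878
R_total = 0.13 + 0.0735 + 7.92 + 0.94 + 0.2878 + 0.034 = 9.385 m²·K/W
Q = 87.2 × 17.4 / 9.385 = 161.7 W
E = 161.7 W × 3550 h / 1000 = 573.9 kWh
Cost = 573.9 × 0.149 = $85.51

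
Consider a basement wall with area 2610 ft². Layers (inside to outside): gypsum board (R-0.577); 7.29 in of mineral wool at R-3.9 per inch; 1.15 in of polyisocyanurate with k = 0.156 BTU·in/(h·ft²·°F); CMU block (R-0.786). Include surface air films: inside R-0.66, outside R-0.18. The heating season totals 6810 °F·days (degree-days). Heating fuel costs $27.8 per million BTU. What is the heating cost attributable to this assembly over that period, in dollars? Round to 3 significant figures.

7.29 × 3.9 = 28.43
1.15/0.156 = 7.372
R_total = 0.66 + 0.577 + 28.43 + 7.372 + 0.786 + 0.18 = 38.01 ft²·°F·h/BTU
E = A × HDD × 24 / R = 2610 × 6810 × 24 / 38.01 = 11220000 BTU
Cost = 11220000/10⁶ × 27.8 = $312

312 dollars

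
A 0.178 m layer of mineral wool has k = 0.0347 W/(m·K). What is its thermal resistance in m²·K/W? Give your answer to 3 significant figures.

5.13 m²·K/W

R = L/k = 0.178/0.0347 = 5.13 m²·K/W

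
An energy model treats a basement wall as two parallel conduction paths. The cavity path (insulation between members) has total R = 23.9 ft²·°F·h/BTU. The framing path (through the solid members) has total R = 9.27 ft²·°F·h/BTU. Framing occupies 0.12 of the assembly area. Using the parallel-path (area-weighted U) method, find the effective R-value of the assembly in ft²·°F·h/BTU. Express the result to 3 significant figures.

U_eff = 0.88/23.9 + 0.12/9.27 = 0.03682 + 0.01294 = 0.04977
R_eff = 1/U_eff = 20.09 ft²·°F·h/BTU

20.1 ft²·°F·h/BTU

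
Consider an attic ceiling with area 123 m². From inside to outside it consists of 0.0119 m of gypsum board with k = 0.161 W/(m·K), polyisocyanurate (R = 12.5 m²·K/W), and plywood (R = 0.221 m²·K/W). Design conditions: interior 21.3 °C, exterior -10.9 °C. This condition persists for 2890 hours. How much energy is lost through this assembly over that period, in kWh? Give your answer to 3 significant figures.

895 kWh

0.0119/0.161 = 0.07391
R_total = 0.07391 + 12.5 + 0.221 = 12.79 m²·K/W
Q = 123 × (21.3 − (-10.9)) / 12.79 = 309.5 W
E = 309.5 W × 2890 h / 1000 = 894.6 kWh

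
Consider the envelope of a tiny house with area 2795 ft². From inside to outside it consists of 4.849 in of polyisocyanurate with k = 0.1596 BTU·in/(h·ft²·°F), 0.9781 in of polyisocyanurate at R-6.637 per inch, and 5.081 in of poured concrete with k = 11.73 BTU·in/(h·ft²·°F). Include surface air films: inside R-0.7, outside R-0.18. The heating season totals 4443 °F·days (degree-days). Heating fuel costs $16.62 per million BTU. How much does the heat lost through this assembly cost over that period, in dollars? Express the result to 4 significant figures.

129.7 dollars

4.849/0.1596 = 30.382
0.9781 × 6.637 = 6.4916
5.081/11.73 = 0.43316
R_total = 0.7 + 30.382 + 6.4916 + 0.43316 + 0.18 = 38.187 ft²·°F·h/BTU
E = A × HDD × 24 / R = 2795 × 4443 × 24 / 38.187 = 7804700 BTU
Cost = 7804700/10⁶ × 16.62 = $129.71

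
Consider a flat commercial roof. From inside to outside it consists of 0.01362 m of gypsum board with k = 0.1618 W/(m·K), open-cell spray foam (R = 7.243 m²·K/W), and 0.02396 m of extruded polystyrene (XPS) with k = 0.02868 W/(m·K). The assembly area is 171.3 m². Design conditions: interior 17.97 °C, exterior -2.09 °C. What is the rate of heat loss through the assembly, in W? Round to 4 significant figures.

0.01362/0.1618 = 0.084178
0.02396/0.02868 = 0.83543
R_total = 0.084178 + 7.243 + 0.83543 = 8.1626 m²·K/W
Q = A·ΔT/R = 171.3 × (17.97 − (-2.09)) / 8.1626 = 420.98 W

421.0 W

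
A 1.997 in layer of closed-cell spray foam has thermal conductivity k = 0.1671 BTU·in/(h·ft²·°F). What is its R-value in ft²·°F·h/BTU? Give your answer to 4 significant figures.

R = L/k = 1.997/0.1671 = 11.951 ft²·°F·h/BTU

11.95 ft²·°F·h/BTU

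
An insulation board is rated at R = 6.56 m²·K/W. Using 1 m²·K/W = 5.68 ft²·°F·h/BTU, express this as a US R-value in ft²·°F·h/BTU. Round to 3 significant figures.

37.3 ft²·°F·h/BTU

R_US = 6.56 × 5.68 = 37.26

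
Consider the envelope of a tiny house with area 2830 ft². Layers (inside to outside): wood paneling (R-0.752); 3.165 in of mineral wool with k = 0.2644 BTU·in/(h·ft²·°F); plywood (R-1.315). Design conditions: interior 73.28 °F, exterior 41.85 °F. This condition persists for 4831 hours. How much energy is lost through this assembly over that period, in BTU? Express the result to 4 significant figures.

3.165/0.2644 = 11.97
R_total = 0.752 + 11.97 + 1.315 = 14.037 ft²·°F·h/BTU
Q = 2830 × (73.28 − 41.85) / 14.037 = 6336.4 BTU/h
E = 6336.4 × 4831 = 30611000 BTU

30610000 BTU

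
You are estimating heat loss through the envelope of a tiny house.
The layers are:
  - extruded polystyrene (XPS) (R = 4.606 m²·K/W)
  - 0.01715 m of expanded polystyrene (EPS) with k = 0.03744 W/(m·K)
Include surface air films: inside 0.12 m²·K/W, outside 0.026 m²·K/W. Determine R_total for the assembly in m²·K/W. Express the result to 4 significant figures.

5.210 m²·K/W

0.01715/0.03744 = 0.45807
R_total = 0.12 + 4.606 + 0.45807 + 0.026 = 5.2101 m²·K/W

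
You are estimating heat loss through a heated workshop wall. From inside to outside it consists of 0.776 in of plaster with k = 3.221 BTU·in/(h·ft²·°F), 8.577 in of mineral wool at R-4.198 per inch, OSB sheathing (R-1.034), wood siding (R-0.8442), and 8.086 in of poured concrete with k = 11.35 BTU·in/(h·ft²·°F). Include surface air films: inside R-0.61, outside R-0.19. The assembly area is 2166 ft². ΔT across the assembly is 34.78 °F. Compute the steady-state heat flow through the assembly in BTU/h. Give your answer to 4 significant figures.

1901 BTU/h

0.776/3.221 = 0.24092
8.577 × 4.198 = 36.006
8.086/11.35 = 0.71242
R_total = 0.61 + 0.24092 + 36.006 + 1.034 + 0.8442 + 0.71242 + 0.19 = 39.638 ft²·°F·h/BTU
Q = A·ΔT/R = 2166 × 34.78 / 39.638 = 1900.5 BTU/h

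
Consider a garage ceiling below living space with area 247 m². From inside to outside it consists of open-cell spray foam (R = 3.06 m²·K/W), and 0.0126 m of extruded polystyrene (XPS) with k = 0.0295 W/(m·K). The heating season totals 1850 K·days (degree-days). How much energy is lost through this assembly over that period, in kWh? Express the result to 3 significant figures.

0.0126/0.0295 = 0.4271
R_total = 3.06 + 0.4271 = 3.487 m²·K/W
E = A × HDD × 24 / R / 1000 = 247 × 1850 × 24 / 3.487 / 1000 = 3145 kWh

3140 kWh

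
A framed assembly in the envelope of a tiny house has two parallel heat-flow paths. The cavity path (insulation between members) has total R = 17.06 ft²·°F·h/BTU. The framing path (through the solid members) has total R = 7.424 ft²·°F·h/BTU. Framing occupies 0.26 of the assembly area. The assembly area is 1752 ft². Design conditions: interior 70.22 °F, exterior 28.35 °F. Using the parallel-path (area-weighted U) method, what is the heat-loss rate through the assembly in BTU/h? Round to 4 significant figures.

U_eff = 0.74/17.06 + 0.26/7.424 = 0.043376 + 0.035022 = 0.078398
R_eff = 1/U_eff = 12.755 ft²·°F·h/BTU
Q = 1752 × (70.22 − 28.35) / 12.755 = 5751 BTU/h

5751 BTU/h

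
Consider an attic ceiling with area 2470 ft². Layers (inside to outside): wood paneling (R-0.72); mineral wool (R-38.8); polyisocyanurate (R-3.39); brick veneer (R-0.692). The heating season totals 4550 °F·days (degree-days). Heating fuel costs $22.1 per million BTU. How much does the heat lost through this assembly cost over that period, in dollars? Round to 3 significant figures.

R_total = 0.72 + 38.8 + 3.39 + 0.692 = 43.6 ft²·°F·h/BTU
E = A × HDD × 24 / R = 2470 × 4550 × 24 / 43.6 = 6186000 BTU
Cost = 6186000/10⁶ × 22.1 = $136.7

137 dollars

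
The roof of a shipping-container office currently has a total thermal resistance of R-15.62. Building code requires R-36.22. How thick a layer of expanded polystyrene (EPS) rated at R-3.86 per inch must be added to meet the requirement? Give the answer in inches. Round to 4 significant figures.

5.337 in

ΔR = 36.22 − 15.62 = 20.6 ft²·°F·h/BTU
L = ΔR / (R/in) = 20.6/3.86 = 5.3368 in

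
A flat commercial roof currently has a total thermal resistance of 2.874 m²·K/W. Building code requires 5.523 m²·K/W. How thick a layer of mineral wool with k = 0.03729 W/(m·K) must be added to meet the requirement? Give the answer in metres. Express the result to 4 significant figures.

ΔR = 5.523 − 2.874 = 2.649 m²·K/W
L = ΔR × k = 2.649 × 0.03729 = 0.098781 m

0.09878 m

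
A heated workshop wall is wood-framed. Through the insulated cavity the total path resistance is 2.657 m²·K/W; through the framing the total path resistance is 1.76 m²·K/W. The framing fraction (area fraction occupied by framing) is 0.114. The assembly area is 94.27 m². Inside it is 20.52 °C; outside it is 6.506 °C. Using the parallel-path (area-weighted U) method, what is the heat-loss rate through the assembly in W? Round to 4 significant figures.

526.1 W

U_eff = 0.886/2.657 + 0.114/1.76 = 0.33346 + 0.064773 = 0.39823
R_eff = 1/U_eff = 2.5111 m²·K/W
Q = 94.27 × (20.52 − 6.506) / 2.5111 = 526.1 W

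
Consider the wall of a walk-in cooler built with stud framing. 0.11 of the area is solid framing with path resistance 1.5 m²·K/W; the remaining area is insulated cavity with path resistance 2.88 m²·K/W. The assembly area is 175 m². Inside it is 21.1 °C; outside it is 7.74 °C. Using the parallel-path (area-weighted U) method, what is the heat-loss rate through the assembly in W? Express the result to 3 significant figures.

U_eff = 0.89/2.88 + 0.11/1.5 = 0.309 + 0.07333 = 0.3824
R_eff = 1/U_eff = 2.615 m²·K/W
Q = 175 × (21.1 − 7.74) / 2.615 = 894 W

894 W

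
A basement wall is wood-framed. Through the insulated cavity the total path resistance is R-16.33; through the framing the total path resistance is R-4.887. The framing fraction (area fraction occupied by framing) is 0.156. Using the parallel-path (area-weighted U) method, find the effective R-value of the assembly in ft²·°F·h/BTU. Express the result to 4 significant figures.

U_eff = 0.844/16.33 + 0.156/4.887 = 0.051684 + 0.031921 = 0.083605
R_eff = 1/U_eff = 11.961 ft²·°F·h/BTU

11.96 ft²·°F·h/BTU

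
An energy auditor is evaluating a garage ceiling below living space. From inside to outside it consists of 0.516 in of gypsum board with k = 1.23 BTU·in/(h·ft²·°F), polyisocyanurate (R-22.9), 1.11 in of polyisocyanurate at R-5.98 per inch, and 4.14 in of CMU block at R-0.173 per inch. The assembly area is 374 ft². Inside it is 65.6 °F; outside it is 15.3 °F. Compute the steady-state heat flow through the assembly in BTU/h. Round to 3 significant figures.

613 BTU/h

0.516/1.23 = 0.4195
1.11 × 5.98 = 6.638
4.14 × 0.173 = 0.7162
R_total = 0.4195 + 22.9 + 6.638 + 0.7162 = 30.67 ft²·°F·h/BTU
Q = A·ΔT/R = 374 × (65.6 − 15.3) / 30.67 = 613.3 BTU/h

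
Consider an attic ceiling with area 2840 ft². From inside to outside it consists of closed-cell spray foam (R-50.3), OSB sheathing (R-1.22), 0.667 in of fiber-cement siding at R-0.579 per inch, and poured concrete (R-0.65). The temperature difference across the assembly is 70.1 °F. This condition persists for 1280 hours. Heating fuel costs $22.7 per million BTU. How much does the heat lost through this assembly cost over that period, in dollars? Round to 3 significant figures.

110 dollars

0.667 × 0.579 = 0.3862
R_total = 50.3 + 1.22 + 0.3862 + 0.65 = 52.56 ft²·°F·h/BTU
Q = 2840 × 70.1 / 52.56 = 3788 BTU/h
E = 3788 × 1280 = 4849000 BTU
Cost = 4849000/10⁶ × 22.7 = $110.1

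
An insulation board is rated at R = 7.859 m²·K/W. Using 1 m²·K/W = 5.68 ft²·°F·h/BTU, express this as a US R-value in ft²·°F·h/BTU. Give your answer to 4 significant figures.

44.64 ft²·°F·h/BTU

R_US = 7.859 × 5.68 = 44.639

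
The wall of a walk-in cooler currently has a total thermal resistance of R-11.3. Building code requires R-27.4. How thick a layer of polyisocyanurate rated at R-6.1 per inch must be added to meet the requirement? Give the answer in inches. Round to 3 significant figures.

2.64 in

ΔR = 27.4 − 11.3 = 16.1 ft²·°F·h/BTU
L = ΔR / (R/in) = 16.1/6.1 = 2.639 in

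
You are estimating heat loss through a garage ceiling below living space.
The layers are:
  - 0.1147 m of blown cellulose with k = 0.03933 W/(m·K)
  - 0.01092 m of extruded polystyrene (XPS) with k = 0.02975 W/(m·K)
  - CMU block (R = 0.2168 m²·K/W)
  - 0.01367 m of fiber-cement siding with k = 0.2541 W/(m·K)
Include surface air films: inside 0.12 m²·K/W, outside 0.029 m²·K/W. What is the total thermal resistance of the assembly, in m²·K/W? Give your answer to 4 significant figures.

0.1147/0.03933 = 2.9163
0.01092/0.02975 = 0.36706
0.01367/0.2541 = 0.053798
R_total = 0.12 + 2.9163 + 0.36706 + 0.2168 + 0.053798 + 0.029 = 3.703 m²·K/W

3.703 m²·K/W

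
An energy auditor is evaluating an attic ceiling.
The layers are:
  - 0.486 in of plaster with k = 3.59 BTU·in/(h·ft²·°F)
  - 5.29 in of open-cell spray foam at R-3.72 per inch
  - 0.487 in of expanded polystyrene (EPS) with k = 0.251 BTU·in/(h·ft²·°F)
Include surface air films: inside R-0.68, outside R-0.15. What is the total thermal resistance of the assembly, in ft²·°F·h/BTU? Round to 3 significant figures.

22.6 ft²·°F·h/BTU

0.486/3.59 = 0.1354
5.29 × 3.72 = 19.68
0.487/0.251 = 1.94
R_total = 0.68 + 0.1354 + 19.68 + 1.94 + 0.15 = 22.58 ft²·°F·h/BTU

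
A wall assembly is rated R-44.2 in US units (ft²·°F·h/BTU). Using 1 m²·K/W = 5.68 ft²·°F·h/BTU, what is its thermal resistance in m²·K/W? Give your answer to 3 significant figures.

7.78 m²·K/W

R_SI = 44.2/5.68 = 7.782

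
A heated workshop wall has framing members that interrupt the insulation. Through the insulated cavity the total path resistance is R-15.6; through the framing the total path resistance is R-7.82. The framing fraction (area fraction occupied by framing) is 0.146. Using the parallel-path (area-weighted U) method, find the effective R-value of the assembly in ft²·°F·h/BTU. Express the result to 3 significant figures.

U_eff = 0.854/15.6 + 0.146/7.82 = 0.05474 + 0.01867 = 0.07341
R_eff = 1/U_eff = 13.62 ft²·°F·h/BTU

13.6 ft²·°F·h/BTU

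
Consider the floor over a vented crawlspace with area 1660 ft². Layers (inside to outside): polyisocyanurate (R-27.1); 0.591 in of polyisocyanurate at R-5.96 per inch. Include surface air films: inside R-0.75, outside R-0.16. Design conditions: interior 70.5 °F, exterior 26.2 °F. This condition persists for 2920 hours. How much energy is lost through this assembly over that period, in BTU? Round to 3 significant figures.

6810000 BTU

0.591 × 5.96 = 3.522
R_total = 0.75 + 27.1 + 3.522 + 0.16 = 31.53 ft²·°F·h/BTU
Q = 1660 × (70.5 − 26.2) / 31.53 = 2332 BTU/h
E = 2332 × 2920 = 6810000 BTU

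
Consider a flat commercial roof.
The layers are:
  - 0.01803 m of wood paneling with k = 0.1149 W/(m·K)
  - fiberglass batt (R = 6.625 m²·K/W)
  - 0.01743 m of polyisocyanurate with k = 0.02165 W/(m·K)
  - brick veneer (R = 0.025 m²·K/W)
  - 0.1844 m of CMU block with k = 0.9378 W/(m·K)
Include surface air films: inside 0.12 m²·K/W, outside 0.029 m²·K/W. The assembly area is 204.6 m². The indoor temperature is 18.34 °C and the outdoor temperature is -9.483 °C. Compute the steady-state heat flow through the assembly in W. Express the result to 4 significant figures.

0.01803/0.1149 = 0.15692
0.01743/0.02165 = 0.80508
0.1844/0.9378 = 0.19663
R_total = 0.12 + 0.15692 + 6.625 + 0.80508 + 0.025 + 0.19663 + 0.029 = 7.9576 m²·K/W
Q = A·ΔT/R = 204.6 × (18.34 − (-9.483)) / 7.9576 = 715.36 W

715.4 W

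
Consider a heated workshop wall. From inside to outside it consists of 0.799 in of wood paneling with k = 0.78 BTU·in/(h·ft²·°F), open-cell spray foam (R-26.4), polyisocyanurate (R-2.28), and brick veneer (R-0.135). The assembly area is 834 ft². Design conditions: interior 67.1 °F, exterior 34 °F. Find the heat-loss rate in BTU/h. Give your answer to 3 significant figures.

925 BTU/h

0.799/0.78 = 1.024
R_total = 1.024 + 26.4 + 2.28 + 0.135 = 29.84 ft²·°F·h/BTU
Q = A·ΔT/R = 834 × (67.1 − 34) / 29.84 = 925.1 BTU/h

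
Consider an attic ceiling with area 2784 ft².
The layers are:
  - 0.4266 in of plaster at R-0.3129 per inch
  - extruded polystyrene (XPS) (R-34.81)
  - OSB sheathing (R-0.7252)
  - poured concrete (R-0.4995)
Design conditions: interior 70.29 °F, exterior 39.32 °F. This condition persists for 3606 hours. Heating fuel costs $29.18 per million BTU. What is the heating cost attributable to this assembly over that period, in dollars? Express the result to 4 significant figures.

250.8 dollars

0.4266 × 0.3129 = 0.13348
R_total = 0.13348 + 34.81 + 0.7252 + 0.4995 = 36.168 ft²·°F·h/BTU
Q = 2784 × (70.29 − 39.32) / 36.168 = 2383.9 BTU/h
E = 2383.9 × 3606 = 8596300 BTU
Cost = 8596300/10⁶ × 29.18 = $250.84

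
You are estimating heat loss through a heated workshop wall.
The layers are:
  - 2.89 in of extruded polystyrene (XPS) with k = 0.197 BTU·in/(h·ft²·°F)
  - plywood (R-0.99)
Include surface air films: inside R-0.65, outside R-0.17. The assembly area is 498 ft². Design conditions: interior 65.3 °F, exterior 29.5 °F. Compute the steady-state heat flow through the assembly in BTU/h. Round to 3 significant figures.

1080 BTU/h

2.89/0.197 = 14.67
R_total = 0.65 + 14.67 + 0.99 + 0.17 = 16.48 ft²·°F·h/BTU
Q = A·ΔT/R = 498 × (65.3 − 29.5) / 16.48 = 1082 BTU/h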